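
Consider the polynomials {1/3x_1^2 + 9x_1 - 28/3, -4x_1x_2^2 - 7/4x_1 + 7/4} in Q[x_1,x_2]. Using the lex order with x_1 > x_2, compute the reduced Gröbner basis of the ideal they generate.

G = {x_1 - 64x_2^2 - 1, x_2^4 + 29/64x_2^2}

f_1 = 1/3x_1^2 + 9x_1 - 28/3, LT = x_1^2.
f_2 = -4x_1x_2^2 - 7/4x_1 + 7/4, LT = x_1x_2^2.

S(f_1,f_2): lcm = x_1^2x_2^2. S = -7/16x_1^2 + 27x_1x_2^2 + 7/16x_1 - 28x_2^2.
  reduce S modulo (f_1, f_2):
  remainder 7/16x_1 - 28x_2^2 - 7/16 ≠ 0; add g_3 = 7/16x_1 - 28x_2^2 - 7/16 to the basis.

S(f_2,g_3): lcm = x_1x_2^2. S = 7/16x_1 + 64x_2^4 + x_2^2 - 7/16.
  reduce S modulo (f_1, f_2, g_3):
  remainder 64x_2^4 + 29x_2^2 ≠ 0; add g_4 = 64x_2^4 + 29x_2^2 to the basis.

The other S-polynomials (S(f_1,g_3), S(f_1,g_4), S(f_2,g_4), S(g_3,g_4)) all reduce to 0 modulo the current basis, so we have a Gröbner basis.
Inter-reduce: drop elements whose leading term is divisible by another's, tail-reduce, and make monic.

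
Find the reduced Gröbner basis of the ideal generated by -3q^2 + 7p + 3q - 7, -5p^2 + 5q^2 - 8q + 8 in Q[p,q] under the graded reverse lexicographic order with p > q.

f_1 = -3q^2 + 7p + 3q - 7, LT = q^2.
f_2 = -5p^2 + 5q^2 - 8q + 8, LT = p^2.

The S-polynomials (S(f_1,f_2)) all reduce to 0 modulo the current basis, so we have a Gröbner basis.

G = {p^2 - 7/3p + 3/5q + 11/15, q^2 - 7/3p - q + 7/3}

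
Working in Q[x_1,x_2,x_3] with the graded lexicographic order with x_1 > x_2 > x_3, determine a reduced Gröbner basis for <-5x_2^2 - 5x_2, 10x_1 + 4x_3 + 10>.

f_1 = -5x_2^2 - 5x_2, LT = x_2^2.
f_2 = 10x_1 + 4x_3 + 10, LT = x_1.

S(f_1,f_2): leading monomials are coprime, so the S-polynomial reduces to 0 (Buchberger's first criterion).
Every S-polynomial of the final basis reduces to 0, so we have a Gröbner basis.

G = {x_2^2 + x_2, x_1 + 2/5x_3 + 1}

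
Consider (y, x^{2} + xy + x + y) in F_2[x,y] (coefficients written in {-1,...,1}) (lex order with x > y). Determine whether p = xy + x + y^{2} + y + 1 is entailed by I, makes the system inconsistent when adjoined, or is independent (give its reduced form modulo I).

xy + x + y^{2} + y + 1 is independent of I; its normal form modulo I is x + 1.

First compute the reduced Gröbner basis of I by Buchberger's algorithm.
f_1 = y, LT = y.
f_2 = x^{2} + xy + x + y, LT = x^{2}.

The S-polynomials (S(f_1,f_2)) all reduce to 0 modulo the current basis, so we have a Gröbner basis.
Inter-reduce: drop elements whose leading term is divisible by another's, tail-reduce, and make monic.
Reduced Gröbner basis: {x^{2} + x, y}.
Label its elements g_1 = x^{2} + x, g_2 = y.

Reduce p = xy + x + y^{2} + y + 1 modulo G:
  leading term xy: subtract (x)·g_2 from xy + x + y^{2} + y + 1 → x + y^{2} + y + 1
  leading term x: no divisor's leading term divides it; move x to the remainder.
  leading term y^{2}: subtract (y)·g_2 from y^{2} + y + 1 → y + 1
  leading term y: subtract (1)·g_2 from y + 1 → 1
  leading term 1: no divisor's leading term divides it; move 1 to the remainder.
  normal form = x + 1.
The normal form is nonzero, so p ∉ I. Since p minus its normal form lies in I, I + (p) = I + (r) where r = x + 1; decide whether this ideal is the whole ring.
Run Buchberger on G together with r (pairs among the g_i already reduce to 0 since G is a Gröbner basis):
g_1 = x^{2} + x, LT = x^{2}.
g_2 = y, LT = y.
r = x + 1, LT = x.

The S-polynomials (S(g_1,g_2), S(g_1,r), S(g_2,r)) all reduce to 0 modulo the current basis, so we have a Gröbner basis.
Inter-reduce: drop elements whose leading term is divisible by another's, tail-reduce, and make monic.
Reduced Gröbner basis: {x + 1, y}.
The reduced Gröbner basis of I + (p) is {x + 1, y} ≠ {1}, a proper ideal, so the enlarged system stays consistent: p is independent of I, with normal form x + 1.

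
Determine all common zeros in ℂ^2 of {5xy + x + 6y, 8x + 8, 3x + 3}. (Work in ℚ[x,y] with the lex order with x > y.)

{(-1, 1)}

Compute a lex Gröbner basis by Buchberger's algorithm.
f_1 = 5xy + x + 6y, LT = xy.
f_2 = 8x + 8, LT = x.
f_3 = 3x + 3, LT = x.

S(f_1,f_2): lcm = xy. S = ⅕x + ⅕y.
  reduce S modulo (f_1, f_2, f_3):
  remainder ⅕y - ⅕ ≠ 0; add h_4 = ⅕y - ⅕ to the basis.

The other S-polynomials (S(f_1,f_3), S(f_2,f_3), S(f_1,h_4), S(f_2,h_4), S(f_3,h_4)) all reduce to 0 modulo the current basis, so we have a Gröbner basis.
Inter-reduce: drop elements whose leading term is divisible by another's, tail-reduce, and make monic.
Reduced Gröbner basis: {x + 1, y - 1}.

Elimination: the polynomial y - 1 lies in the elimination ideal for y, so y ∈ {1}. For each such y, the remaining basis elements (now univariate) give the rest of the solution.
  y = 1: the earlier basis element becomes x + 1 = 0, giving x = -1 — point (-1, 1).
Zero-dimensionality of the ideal guarantees finitely many solutions over ℂ.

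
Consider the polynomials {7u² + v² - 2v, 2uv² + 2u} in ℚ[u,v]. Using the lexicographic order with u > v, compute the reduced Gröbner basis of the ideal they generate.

G = {u² + 1/7v² - 2/7v, uv² + u, v⁴ - 2v³ + v² - 2v}

f_1 = 7u² + v² - 2v, LT = u².
f_2 = 2uv² + 2u, LT = uv².

S(f_1,f_2): lcm = u²v². S = -u² + 1/7v⁴ - 2/7v³.
  reduce S modulo (f_1, f_2):
  remainder 1/7v⁴ - 2/7v³ + 1/7v² - 2/7v ≠ 0; add g_3 = 1/7v⁴ - 2/7v³ + 1/7v² - 2/7v to the basis.

The other S-polynomials (S(f_1,g_3), S(f_2,g_3)) all reduce to 0 modulo the current basis, so we have a Gröbner basis.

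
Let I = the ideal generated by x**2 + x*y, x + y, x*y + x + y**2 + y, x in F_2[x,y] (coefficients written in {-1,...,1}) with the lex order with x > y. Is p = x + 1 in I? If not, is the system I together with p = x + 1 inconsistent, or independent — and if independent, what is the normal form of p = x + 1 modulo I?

Adjoining x + 1 makes the ideal the whole ring: the system is inconsistent.

First compute the reduced Gröbner basis of I by Buchberger's algorithm.
f_1 = x**2 + x*y, LT = x**2.
f_2 = x + y, LT = x.
f_3 = x*y + x + y**2 + y, LT = x*y.
f_4 = x, LT = x.

S(f_1,f_2): lcm = x**2. S = 0.
  remainder 0.

S(f_1,f_3): lcm = x**2*y. S = x**2 + x*y.
  leading term x**2: subtract (1)·f_1 from x**2 + x*y → 0
  remainder 0.

S(f_1,f_4): lcm = x**2. S = x*y.
  leading term x*y: subtract (y)·f_2 from x*y → y**2
  leading term y**2: no divisor's leading term divides it; move y**2 to the remainder.
  remainder y**2 ≠ 0; add h_5 = y**2 to the basis.

S(f_2,f_3): lcm = x*y. S = x + y.
  leading term x: subtract (1)·f_2 from x + y → 0
  remainder 0.

S(f_2,f_4): lcm = x. S = y.
  leading term y: no divisor's leading term divides it; move y to the remainder.
  remainder y ≠ 0; add h_6 = y to the basis.

S(f_3,f_4): lcm = x*y. S = x + y**2 + y.
  leading term x: subtract (1)·f_2 from x + y**2 + y → y**2
  leading term y**2: subtract (1)·h_5 from y**2 → 0
  remainder 0.

S(f_1,h_5): leading monomials are coprime, so the S-polynomial reduces to 0 (Buchberger's first criterion).
S(f_2,h_5): leading monomials are coprime, so the S-polynomial reduces to 0 (Buchberger's first criterion).
S(f_3,h_5): lcm = x*y**2. S = x*y + y**3 + y**2.
  leading term x*y: subtract (y)·f_2 from x*y + y**3 + y**2 → y**3
  leading term y**3: subtract (y)·h_5 from y**3 → 0
  remainder 0.

S(f_4,h_5): leading monomials are coprime, so the S-polynomial reduces to 0 (Buchberger's first criterion).
S(f_1,h_6): leading monomials are coprime, so the S-polynomial reduces to 0 (Buchberger's first criterion).
S(f_2,h_6): leading monomials are coprime, so the S-polynomial reduces to 0 (Buchberger's first criterion).
S(f_3,h_6): lcm = x*y. S = x + y**2 + y.
  leading term x: subtract (1)·f_2 from x + y**2 + y → y**2
  leading term y**2: subtract (1)·h_5 from y**2 → 0
  remainder 0.

S(f_4,h_6): leading monomials are coprime, so the S-polynomial reduces to 0 (Buchberger's first criterion).
S(h_5,h_6): lcm = y**2. S = 0.
  remainder 0.

Every S-polynomial of the final basis reduces to 0, so we have a Gröbner basis.
Inter-reduce: drop elements whose leading term is divisible by another's, tail-reduce, and make monic.
Reduced Gröbner basis: {x, y}.
Label its elements g_1 = x, g_2 = y.

Reduce p = x + 1 modulo G:
  leading term x: subtract (1)·g_1 from x + 1 → 1
  leading term 1: no divisor's leading term divides it; move 1 to the remainder.
  normal form = 1.
The normal form is nonzero, so p ∉ I. Since p minus its normal form lies in I, I + (p) = I + (r) where r = 1; decide whether this ideal is the whole ring.
Here r = 1 is a nonzero constant, hence a unit: 1 ∈ I + (p), the Gröbner basis of I + (p) is {1}, and the enlarged system has no common solution — adjoining p is inconsistent.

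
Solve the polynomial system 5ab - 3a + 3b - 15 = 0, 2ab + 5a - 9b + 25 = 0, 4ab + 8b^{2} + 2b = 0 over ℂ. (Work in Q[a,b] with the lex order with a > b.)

{(-5, 0)}

Compute a lex Gröbner basis by Buchberger's algorithm.
f_1 = 5ab - 3a + 3b - 15, LT = ab.
f_2 = 2ab + 5a - 9b + 25, LT = ab.
f_3 = 4ab + 8b^{2} + 2b, LT = ab.

S(f_1,f_2): lcm = ab. S = -\tfrac{31}{10}a + \tfrac{51}{10}b - \tfrac{31}{2}.
  reduce S modulo (f_1, f_2, f_3):
  remainder -\tfrac{31}{10}a + \tfrac{51}{10}b - \tfrac{31}{2} ≠ 0; add h_4 = -\tfrac{31}{10}a + \tfrac{51}{10}b - \tfrac{31}{2} to the basis.

S(f_1,f_3): lcm = ab. S = -\tfrac{3}{5}a - 2b^{2} + \tfrac{1}{10}b - 3.
  reduce S modulo (f_1, f_2, f_3, h_4):
  remainder -2b^{2} - \tfrac{55}{62}b ≠ 0; add h_5 = -2b^{2} - \tfrac{55}{62}b to the basis.

S(f_1,h_4): lcm = ab. S = -\tfrac{3}{5}a + \tfrac{51}{31}b^{2} - \tfrac{22}{5}b - 3.
  reduce S modulo (f_1, f_2, f_3, h_4, h_5):
  remainder -\tfrac{23513}{3844}b ≠ 0; add h_6 = -\tfrac{23513}{3844}b to the basis.

The other S-polynomials (S(f_2,f_3), S(f_2,h_4), S(f_3,h_4), S(f_1,h_5), S(f_2,h_5), S(f_3,h_5), S(h_4,h_5), S(f_1,h_6), S(f_2,h_6), S(f_3,h_6), S(h_4,h_6), S(h_5,h_6)) all reduce to 0 modulo the current basis, so we have a Gröbner basis.
Inter-reduce: drop elements whose leading term is divisible by another's, tail-reduce, and make monic.
Reduced Gröbner basis: {a + 5, b}.

Elimination: the polynomial b lies in the elimination ideal for b, so b ∈ {0}. For each such b, the remaining basis elements (now univariate) give the rest of the solution.
  b = 0: the earlier basis element becomes a + 5 = 0, giving a = -5 — point (-5, 0).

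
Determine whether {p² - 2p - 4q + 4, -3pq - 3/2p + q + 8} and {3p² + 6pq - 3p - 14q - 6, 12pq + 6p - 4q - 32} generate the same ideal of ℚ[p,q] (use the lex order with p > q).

Equality of ideals is decidable: compute both reduced Gröbner bases (unique for the ordering) and check whether they agree.
Buchberger on the first generating set:
f_1 = p² - 2p - 4q + 4, LT = p².
f_2 = -3pq - 3/2p + q + 8, LT = pq.

S(f_1,f_2): lcm = p²q. S = -½p² - 5/3pq + 8/3p - 4q² + 4q.
  reduce S modulo (f_1, f_2):
  remainder 5/2p - 4q² + 13/9q - 22/9 ≠ 0; add g_3 = 5/2p - 4q² + 13/9q - 22/9 to the basis.

S(f_2,g_3): lcm = pq. S = ½p + 8/5q³ - 26/45q² + 29/45q - 8/3.
  reduce S modulo (f_1, f_2, g_3):
  remainder 8/5q³ + 2/9q² + 16/45q - 98/45 ≠ 0; add g_4 = 8/5q³ + 2/9q² + 16/45q - 98/45 to the basis.

The other S-polynomials (S(f_1,g_3), S(f_1,g_4), S(f_2,g_4), S(g_3,g_4)) all reduce to 0 modulo the current basis, so we have a Gröbner basis.
Inter-reduce: drop elements whose leading term is divisible by another's, tail-reduce, and make monic.
Reduced Gröbner basis: {p - 8/5q² + 26/45q - 44/45, q³ + 5/36q² + 2/9q - 49/36}.

Buchberger on the second generating set:
h_1 = 3p² + 6pq - 3p - 14q - 6, LT = p².
h_2 = 12pq + 6p - 4q - 32, LT = pq.

S(h_1,h_2): lcm = p²q. S = -½p² + 2pq² - ⅔pq + 8/3p - 14/3q² - 2q.
  reduce S modulo (h_1, h_2):
  remainder 5/2p - 4q² + 7/9q - 25/9 ≠ 0; add k_3 = 5/2p - 4q² + 7/9q - 25/9 to the basis.

S(h_2,k_3): lcm = pq. S = ½p + 8/5q³ - 14/45q² + 7/9q - 8/3.
  reduce S modulo (h_1, h_2, k_3):
  remainder 8/5q³ + 22/45q² + 28/45q - 19/9 ≠ 0; add k_4 = 8/5q³ + 22/45q² + 28/45q - 19/9 to the basis.

The other S-polynomials (S(h_1,k_3), S(h_1,k_4), S(h_2,k_4), S(k_3,k_4)) all reduce to 0 modulo the current basis, so we have a Gröbner basis.
Inter-reduce: drop elements whose leading term is divisible by another's, tail-reduce, and make monic.
Reduced Gröbner basis: {p - 8/5q² + 14/45q - 10/9, q³ + 11/36q² + 7/18q - 95/72}.

The bases are distinct; the ideals are different.

No, the ideals differ.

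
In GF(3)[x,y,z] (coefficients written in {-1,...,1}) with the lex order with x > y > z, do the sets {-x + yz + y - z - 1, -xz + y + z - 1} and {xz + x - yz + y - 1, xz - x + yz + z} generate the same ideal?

Equality of ideals is decidable: compute both reduced Gröbner bases (unique for the ordering) and check whether they agree.
Buchberger on the first generating set:
f_1 = -x + yz + y - z - 1, LT = x.
f_2 = -xz + y + z - 1, LT = xz.

S(f_1,f_2): lcm = xz. S = -yz^2 - yz + y + z^2 - z - 1.
  leading term yz^2: no divisor's leading term divides it; move -yz^2 to the remainder.
  leading term yz: no divisor's leading term divides it; move -yz to the remainder.
  leading term y: no divisor's leading term divides it; move y to the remainder.
  leading term z^2: no divisor's leading term divides it; move z^2 to the remainder.
  leading term z: no divisor's leading term divides it; move -z to the remainder.
  leading term 1: no divisor's leading term divides it; move -1 to the remainder.
  remainder -yz^2 - yz + y + z^2 - z - 1 ≠ 0; add g_3 = -yz^2 - yz + y + z^2 - z - 1 to the basis.

The other S-polynomials (S(f_1,g_3), S(f_2,g_3)) all reduce to 0 modulo the current basis, so we have a Gröbner basis.
Inter-reduce: drop elements whose leading term is divisible by another's, tail-reduce, and make monic.
Reduced Gröbner basis: {x - yz - y + z + 1, yz^2 + yz - y - z^2 + z + 1}.

Buchberger on the second generating set:
h_1 = xz + x - yz + y - 1, LT = xz.
h_2 = xz - x + yz + z, LT = xz.

S(h_1,h_2): lcm = xz. S = -x + yz + y - z - 1.
  leading term x: no divisor's leading term divides it; move -x to the remainder.
  leading term yz: no divisor's leading term divides it; move yz to the remainder.
  leading term y: no divisor's leading term divides it; move y to the remainder.
  leading term z: no divisor's leading term divides it; move -z to the remainder.
  leading term 1: no divisor's leading term divides it; move -1 to the remainder.
  remainder -x + yz + y - z - 1 ≠ 0; add k_3 = -x + yz + y - z - 1 to the basis.

S(h_1,k_3): lcm = xz. S = x + yz^2 + y - z^2 - z - 1.
  leading term x: subtract (-1)·k_3 from x + yz^2 + y - z^2 - z - 1 → yz^2 + yz - y - z^2 + z + 1
  leading term yz^2: no divisor's leading term divides it; move yz^2 to the remainder.
  leading term yz: no divisor's leading term divides it; move yz to the remainder.
  leading term y: no divisor's leading term divides it; move -y to the remainder.
  leading term z^2: no divisor's leading term divides it; move -z^2 to the remainder.
  leading term z: no divisor's leading term divides it; move z to the remainder.
  leading term 1: no divisor's leading term divides it; move 1 to the remainder.
  remainder yz^2 + yz - y - z^2 + z + 1 ≠ 0; add k_4 = yz^2 + yz - y - z^2 + z + 1 to the basis.

The other S-polynomials (S(h_2,k_3), S(h_1,k_4), S(h_2,k_4), S(k_3,k_4)) all reduce to 0 modulo the current basis, so we have a Gröbner basis.
Inter-reduce: drop elements whose leading term is divisible by another's, tail-reduce, and make monic.
Reduced Gröbner basis: {x - yz - y + z + 1, yz^2 + yz - y - z^2 + z + 1}.

The two bases agree; hence the ideals are identical.

Yes, the ideals are equal.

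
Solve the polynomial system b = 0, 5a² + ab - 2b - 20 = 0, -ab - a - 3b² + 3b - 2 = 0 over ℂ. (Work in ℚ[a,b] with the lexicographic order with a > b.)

{(-2, 0)}

Compute a lex Gröbner basis by Buchberger's algorithm.
f_1 = b, LT = b.
f_2 = 5a² + ab - 2b - 20, LT = a².
f_3 = -ab - a - 3b² + 3b - 2, LT = ab.

S(f_1,f_3): lcm = ab. S = -a - 3b² + 3b - 2.
  reduce S modulo (f_1, f_2, f_3):
  remainder -a - 2 ≠ 0; add h_4 = -a - 2 to the basis.

The other S-polynomials (S(f_1,f_2), S(f_2,f_3), S(f_1,h_4), S(f_2,h_4), S(f_3,h_4)) all reduce to 0 modulo the current basis, so we have a Gröbner basis.
Inter-reduce: drop elements whose leading term is divisible by another's, tail-reduce, and make monic.
Reduced Gröbner basis: {a + 2, b}.

A lex Gröbner basis eliminates variables successively. Here b depends only on b, with roots {0}; lifting each root through the earlier basis elements recovers the full solutions.
  b = 0: the earlier basis element becomes a + 2 = 0, giving a = -2 — point (-2, 0).
This is the nonlinear analogue of row-reducing a linear system.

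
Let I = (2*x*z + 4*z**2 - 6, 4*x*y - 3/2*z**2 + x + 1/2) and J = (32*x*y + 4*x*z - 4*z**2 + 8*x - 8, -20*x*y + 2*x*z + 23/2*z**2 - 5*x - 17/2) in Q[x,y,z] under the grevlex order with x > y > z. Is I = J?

Yes, the ideals are equal.

Two ideals are equal iff their reduced Gröbner bases coincide (the reduced basis is unique for a fixed ordering).
Buchberger on the first generating set:
f_1 = 2*x*z + 4*z**2 - 6, LT = x*z.
f_2 = 4*x*y - 3/2*z**2 + x + 1/2, LT = x*y.

S(f_1,f_2): lcm = x*y*z. S = 2*y*z**2 + 3/8*z**3 - 1/4*x*z - 3*y - 1/8*z.
  leading term y*z**2: no divisor's leading term divides it; move 2*y*z**2 to the remainder.
  leading term z**3: no divisor's leading term divides it; move 3/8*z**3 to the remainder.
  leading term x*z: subtract (-1/8)·f_1 from -1/4*x*z - 3*y - 1/8*z → 1/2*z**2 - 3*y - 1/8*z - 3/4
  leading term z**2: no divisor's leading term divides it; move 1/2*z**2 to the remainder.
  leading term y: no divisor's leading term divides it; move -3*y to the remainder.
  leading term z: no divisor's leading term divides it; move -1/8*z to the remainder.
  leading term 1: no divisor's leading term divides it; move -3/4 to the remainder.
  remainder 2*y*z**2 + 3/8*z**3 + 1/2*z**2 - 3*y - 1/8*z - 3/4 ≠ 0; add g_3 = 2*y*z**2 + 3/8*z**3 + 1/2*z**2 - 3*y - 1/8*z - 3/4 to the basis.

The other S-polynomials (S(f_1,g_3), S(f_2,g_3)) all reduce to 0 modulo the current basis, so we have a Gröbner basis.
Inter-reduce: drop elements whose leading term is divisible by another's, tail-reduce, and make monic.
Reduced Gröbner basis: {y*z**2 + 3/16*z**3 + 1/4*z**2 - 3/2*y - 1/16*z - 3/8, x*y - 3/8*z**2 + 1/4*x + 1/8, x*z + 2*z**2 - 3}.

Buchberger on the second generating set:
h_1 = 32*x*y + 4*x*z - 4*z**2 + 8*x - 8, LT = x*y.
h_2 = -20*x*y + 2*x*z + 23/2*z**2 - 5*x - 17/2, LT = x*y.

S(h_1,h_2): lcm = x*y. S = 9/40*x*z + 9/20*z**2 - 27/40.
  leading term x*z: no divisor's leading term divides it; move 9/40*x*z to the remainder.
  leading term z**2: no divisor's leading term divides it; move 9/20*z**2 to the remainder.
  leading term 1: no divisor's leading term divides it; move -27/40 to the remainder.
  remainder 9/40*x*z + 9/20*z**2 - 27/40 ≠ 0; add k_3 = 9/40*x*z + 9/20*z**2 - 27/40 to the basis.

S(h_1,k_3): lcm = x*y*z. S = 1/8*x*z**2 - 2*y*z**2 - 1/8*z**3 + 1/4*x*z + 3*y - 1/4*z.
  leading term x*z**2: subtract (5/9*z)·k_3 from 1/8*x*z**2 - 2*y*z**2 - 1/8*z**3 + 1/4*x*z + 3*y - 1/4*z → -2*y*z**2 - 3/8*z**3 + 1/4*x*z + 3*y + 1/8*z
  leading term y*z**2: no divisor's leading term divides it; move -2*y*z**2 to the remainder.
  leading term z**3: no divisor's leading term divides it; move -3/8*z**3 to the remainder.
  leading term x*z: subtract (10/9)·k_3 from 1/4*x*z + 3*y + 1/8*z → -1/2*z**2 + 3*y + 1/8*z + 3/4
  leading term z**2: no divisor's leading term divides it; move -1/2*z**2 to the remainder.
  leading term y: no divisor's leading term divides it; move 3*y to the remainder.
  leading term z: no divisor's leading term divides it; move 1/8*z to the remainder.
  leading term 1: no divisor's leading term divides it; move 3/4 to the remainder.
  remainder -2*y*z**2 - 3/8*z**3 - 1/2*z**2 + 3*y + 1/8*z + 3/4 ≠ 0; add k_4 = -2*y*z**2 - 3/8*z**3 - 1/2*z**2 + 3*y + 1/8*z + 3/4 to the basis.

The other S-polynomials (S(h_2,k_3), S(h_1,k_4), S(h_2,k_4), S(k_3,k_4)) all reduce to 0 modulo the current basis, so we have a Gröbner basis.
Inter-reduce: drop elements whose leading term is divisible by another's, tail-reduce, and make monic.
Reduced Gröbner basis: {y*z**2 + 3/16*z**3 + 1/4*z**2 - 3/2*y - 1/16*z - 3/8, x*y - 3/8*z**2 + 1/4*x + 1/8, x*z + 2*z**2 - 3}.

Same reduced basis, so the two generating sets span the same ideal.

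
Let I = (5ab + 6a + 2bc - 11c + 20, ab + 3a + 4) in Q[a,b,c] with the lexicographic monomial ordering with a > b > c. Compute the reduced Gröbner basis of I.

G = {a - 2/9bc + 11/9c, b^2c - 5/2bc - 33/2c + 18}

Buchberger's algorithm terminates because the ascending chain of leading-term ideals stabilizes.

f_1 = 5ab + 6a + 2bc - 11c + 20, LT = ab.
f_2 = ab + 3a + 4, LT = ab.

S(f_1,f_2): lcm = ab. S = -9/5a + 2/5bc - 11/5c.
  leading term a: no divisor's leading term divides it; move -9/5a to the remainder.
  leading term bc: no divisor's leading term divides it; move 2/5bc to the remainder.
  leading term c: no divisor's leading term divides it; move -11/5c to the remainder.
  remainder -9/5a + 2/5bc - 11/5c ≠ 0; add g_3 = -9/5a + 2/5bc - 11/5c to the basis.

S(f_1,g_3): lcm = ab. S = 6/5a + 2/9b^2c - 37/45bc - 11/5c + 4.
  leading term a: subtract (-2/3)·g_3 from 6/5a + 2/9b^2c - 37/45bc - 11/5c + 4 → 2/9b^2c - 5/9bc - 11/3c + 4
  leading term b^2c: no divisor's leading term divides it; move 2/9b^2c to the remainder.
  leading term bc: no divisor's leading term divides it; move -5/9bc to the remainder.
  leading term c: no divisor's leading term divides it; move -11/3c to the remainder.
  leading term 1: no divisor's leading term divides it; move 4 to the remainder.
  remainder 2/9b^2c - 5/9bc - 11/3c + 4 ≠ 0; add g_4 = 2/9b^2c - 5/9bc - 11/3c + 4 to the basis.

The other S-polynomials (S(f_2,g_3), S(f_1,g_4), S(f_2,g_4), S(g_3,g_4)) all reduce to 0 modulo the current basis, so we have a Gröbner basis.
Inter-reduce: drop elements whose leading term is divisible by another's, tail-reduce, and make monic.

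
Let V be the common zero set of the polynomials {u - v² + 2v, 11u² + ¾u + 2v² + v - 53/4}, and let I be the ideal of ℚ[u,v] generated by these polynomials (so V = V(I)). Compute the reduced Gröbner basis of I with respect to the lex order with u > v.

G = {u - v² + 2v, v⁴ - 4v³ + 17/4v² - 1/22v - 53/44}

f_1 = u - v² + 2v, LT = u.
f_2 = 11u² + ¾u + 2v² + v - 53/4, LT = u².

S(f_1,f_2): lcm = u². S = -uv² + 2uv - 3/44u - 2/11v² - 1/11v + 53/44.
  leading term uv²: subtract (-v²)·f_1 from -uv² + 2uv - 3/44u - 2/11v² - 1/11v + 53/44 → 2uv - 3/44u - v⁴ + 2v³ - 2/11v² - 1/11v + 53/44
  leading term uv: subtract (2v)·f_1 from 2uv - 3/44u - v⁴ + 2v³ - 2/11v² - 1/11v + 53/44 → -3/44u - v⁴ + 4v³ - 46/11v² - 1/11v + 53/44
  leading term u: subtract (-3/44)·f_1 from -3/44u - v⁴ + 4v³ - 46/11v² - 1/11v + 53/44 → -v⁴ + 4v³ - 17/4v² + 1/22v + 53/44
  leading term v⁴: no divisor's leading term divides it; move -v⁴ to the remainder.
  leading term v³: no divisor's leading term divides it; move 4v³ to the remainder.
  leading term v²: no divisor's leading term divides it; move -17/4v² to the remainder.
  leading term v: no divisor's leading term divides it; move 1/22v to the remainder.
  leading term 1: no divisor's leading term divides it; move 53/44 to the remainder.
  remainder -v⁴ + 4v³ - 17/4v² + 1/22v + 53/44 ≠ 0; add g_3 = -v⁴ + 4v³ - 17/4v² + 1/22v + 53/44 to the basis.

The other S-polynomials (S(f_1,g_3), S(f_2,g_3)) all reduce to 0 modulo the current basis, so we have a Gröbner basis.
Inter-reduce: drop elements whose leading term is divisible by another's, tail-reduce, and make monic.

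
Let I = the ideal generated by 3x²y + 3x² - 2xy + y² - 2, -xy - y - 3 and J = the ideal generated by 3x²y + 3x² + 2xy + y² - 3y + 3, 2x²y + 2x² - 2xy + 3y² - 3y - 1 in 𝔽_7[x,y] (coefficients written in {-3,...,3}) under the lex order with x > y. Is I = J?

Yes, the ideals are equal.

Two ideals are equal iff their reduced Gröbner bases coincide (the reduced basis is unique for a fixed ordering).
Buchberger on the first generating set:
f_1 = 3x²y + 3x² - 2xy + y² - 2, LT = x²y.
f_2 = -xy - y - 3, LT = xy.

S(f_1,f_2): lcm = x²y. S = x² + 3xy - 3x - 2y² - 3.
  reduce S modulo (f_1, f_2):
  remainder x² - 3x - 2y² - 3y + 2 ≠ 0; add g_3 = x² - 3x - 2y² - 3y + 2 to the basis.

S(f_1,g_3): lcm = x²y. S = x² + 2y³ + y² - 2y - 3.
  reduce S modulo (f_1, f_2, g_3):
  remainder 3x + 2y³ + 3y² + y + 2 ≠ 0; add g_4 = 3x + 2y³ + 3y² + y + 2 to the basis.

S(f_1,g_4): lcm = x²y. S = x² - 3xy⁴ - xy³ + 2xy² + xy - 2y² - 3.
  reduce S modulo (f_1, f_2, g_3, g_4):
  remainder 3y⁴ + y³ - 2y² + 2y - 3 ≠ 0; add g_5 = 3y⁴ + y³ - 2y² + 2y - 3 to the basis.

The other S-polynomials (S(f_2,g_3), S(f_2,g_4), S(g_3,g_4), S(f_1,g_5), S(f_2,g_5), S(g_3,g_5), S(g_4,g_5)) all reduce to 0 modulo the current basis, so we have a Gröbner basis.
Inter-reduce: drop elements whose leading term is divisible by another's, tail-reduce, and make monic.
Reduced Gröbner basis: {x + 3y³ + y² - 2y + 3, y⁴ - 2y³ - 3y² + 3y - 1}.

Buchberger on the second generating set:
h_1 = 3x²y + 3x² + 2xy + y² - 3y + 3, LT = x²y.
h_2 = 2x²y + 2x² - 2xy + 3y² - 3y - 1, LT = x²y.

S(h_1,h_2): lcm = x²y. S = -3xy - 3y - 2.
  reduce S modulo (h_1, h_2):
  remainder -3xy - 3y - 2 ≠ 0; add k_3 = -3xy - 3y - 2 to the basis.

S(h_1,k_3): lcm = x²y. S = x² + 2xy - 3x - 2y² - y + 1.
  reduce S modulo (h_1, h_2, k_3):
  remainder x² - 3x - 2y² - 3y + 2 ≠ 0; add k_4 = x² - 3x - 2y² - 3y + 2 to the basis.

S(h_1,k_4): lcm = x²y. S = x² - xy + 2y³ + y² - 3y + 1.
  reduce S modulo (h_1, h_2, k_3, k_4):
  remainder 3x + 2y³ + 3y² + y + 2 ≠ 0; add k_5 = 3x + 2y³ + 3y² + y + 2 to the basis.

S(h_1,k_5): lcm = x²y. S = x² - 3xy⁴ - xy³ + 2xy² - 2y² - y + 1.
  reduce S modulo (h_1, h_2, k_3, k_4, k_5):
  remainder 3y⁴ + y³ - 2y² + 2y - 3 ≠ 0; add k_6 = 3y⁴ + y³ - 2y² + 2y - 3 to the basis.

The other S-polynomials (S(h_2,k_3), S(h_2,k_4), S(k_3,k_4), S(h_2,k_5), S(k_3,k_5), S(k_4,k_5), S(h_1,k_6), S(h_2,k_6), S(k_3,k_6), S(k_4,k_6), S(k_5,k_6)) all reduce to 0 modulo the current basis, so we have a Gröbner basis.
Inter-reduce: drop elements whose leading term is divisible by another's, tail-reduce, and make monic.
Reduced Gröbner basis: {x + 3y³ + y² - 2y + 3, y⁴ - 2y³ - 3y² + 3y - 1}.

The two bases agree; hence the ideals are identical.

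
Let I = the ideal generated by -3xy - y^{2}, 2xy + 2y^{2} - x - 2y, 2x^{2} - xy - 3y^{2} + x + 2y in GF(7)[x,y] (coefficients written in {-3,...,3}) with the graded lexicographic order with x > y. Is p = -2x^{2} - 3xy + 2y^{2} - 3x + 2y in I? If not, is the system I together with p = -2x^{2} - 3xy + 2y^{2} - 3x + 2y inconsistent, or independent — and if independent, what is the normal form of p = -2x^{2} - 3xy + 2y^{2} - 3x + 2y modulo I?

-2x^{2} - 3xy + 2y^{2} - 3x + 2y is independent of I; its normal form modulo I is y.

First compute the reduced Gröbner basis of I by Buchberger's algorithm.
f_1 = -3xy - y^{2}, LT = xy.
f_2 = 2xy + 2y^{2} - x - 2y, LT = xy.
f_3 = 2x^{2} - xy - 3y^{2} + x + 2y, LT = x^{2}.

S(f_1,f_2): lcm = xy. S = -3y^{2} - 3x + y.
  leading term y^{2}: no divisor's leading term divides it; move -3y^{2} to the remainder.
  leading term x: no divisor's leading term divides it; move -3x to the remainder.
  leading term y: no divisor's leading term divides it; move y to the remainder.
  remainder -3y^{2} - 3x + y ≠ 0; add h_4 = -3y^{2} - 3x + y to the basis.

S(f_1,f_3): lcm = x^{2}y. S = 2xy^{2} - 2y^{3} + 3xy - y^{2}.
  leading term xy^{2}: subtract (-3y)·f_1 from 2xy^{2} - 2y^{3} + 3xy - y^{2} → 2y^{3} + 3xy - y^{2}
  leading term y^{3}: subtract (-3y)·h_4 from 2y^{3} + 3xy - y^{2} → xy + 2y^{2}
  leading term xy: subtract (2)·f_1 from xy + 2y^{2} → -3y^{2}
  leading term y^{2}: subtract (1)·h_4 from -3y^{2} → 3x - y
  leading term x: no divisor's leading term divides it; move 3x to the remainder.
  leading term y: no divisor's leading term divides it; move -y to the remainder.
  remainder 3x - y ≠ 0; add h_5 = 3x - y to the basis.

S(f_2,f_3): lcm = x^{2}y. S = -2xy^{2} - 2y^{3} + 3x^{2} + 2xy - y^{2}.
  leading term xy^{2}: subtract (3y)·f_1 from -2xy^{2} - 2y^{3} + 3x^{2} + 2xy - y^{2} → y^{3} + 3x^{2} + 2xy - y^{2}
  leading term y^{3}: subtract (2y)·h_4 from y^{3} + 3x^{2} + 2xy - y^{2} → 3x^{2} + xy - 3y^{2}
  leading term x^{2}: subtract (-2)·f_3 from 3x^{2} + xy - 3y^{2} → -xy - 2y^{2} + 2x - 3y
  leading term xy: subtract (-2)·f_1 from -xy - 2y^{2} + 2x - 3y → 3y^{2} + 2x - 3y
  leading term y^{2}: subtract (-1)·h_4 from 3y^{2} + 2x - 3y → -x - 2y
  leading term x: subtract (2)·h_5 from -x - 2y → 0
  remainder 0.

S(f_1,h_4): lcm = xy^{2}. S = -2y^{3} - x^{2} - 2xy.
  leading term y^{3}: subtract (3y)·h_4 from -2y^{3} - x^{2} - 2xy → -x^{2} - 3y^{2}
  leading term x^{2}: subtract (3)·f_3 from -x^{2} - 3y^{2} → 3xy - y^{2} - 3x + y
  leading term xy: subtract (-1)·f_1 from 3xy - y^{2} - 3x + y → -2y^{2} - 3x + y
  leading term y^{2}: subtract (3)·h_4 from -2y^{2} - 3x + y → -x - 2y
  leading term x: subtract (2)·h_5 from -x - 2y → 0
  remainder 0.

S(f_2,h_4): lcm = xy^{2}. S = y^{3} - x^{2} + xy - y^{2}.
  leading term y^{3}: subtract (2y)·h_4 from y^{3} - x^{2} + xy - y^{2} → -x^{2} - 3y^{2}
  leading term x^{2}: subtract (3)·f_3 from -x^{2} - 3y^{2} → 3xy - y^{2} - 3x + y
  leading term xy: subtract (-1)·f_1 from 3xy - y^{2} - 3x + y → -2y^{2} - 3x + y
  leading term y^{2}: subtract (3)·h_4 from -2y^{2} - 3x + y → -x - 2y
  leading term x: subtract (2)·h_5 from -x - 2y → 0
  remainder 0.

S(f_3,h_4): leading monomials are coprime, so the S-polynomial reduces to 0 (Buchberger's first criterion).
S(f_1,h_5): lcm = xy. S = 3y^{2}.
  leading term y^{2}: subtract (-1)·h_4 from 3y^{2} → -3x + y
  leading term x: subtract (-1)·h_5 from -3x + y → 0
  remainder 0.

S(f_2,h_5): lcm = xy. S = -y^{2} + 3x - y.
  leading term y^{2}: subtract (-2)·h_4 from -y^{2} + 3x - y → -3x + y
  leading term x: subtract (-1)·h_5 from -3x + y → 0
  remainder 0.

S(f_3,h_5): lcm = x^{2}. S = xy + 2y^{2} - 3x + y.
  leading term xy: subtract (2)·f_1 from xy + 2y^{2} - 3x + y → -3y^{2} - 3x + y
  leading term y^{2}: subtract (1)·h_4 from -3y^{2} - 3x + y → 0
  remainder 0.

S(h_4,h_5): leading monomials are coprime, so the S-polynomial reduces to 0 (Buchberger's first criterion).
Every S-polynomial of the final basis reduces to 0, so we have a Gröbner basis.
Inter-reduce: drop elements whose leading term is divisible by another's, tail-reduce, and make monic.
Reduced Gröbner basis: {y^{2}, x + 2y}.
Label its elements g_1 = y^{2}, g_2 = x + 2y.

Reduce p = -2x^{2} - 3xy + 2y^{2} - 3x + 2y modulo G:
  leading term x^{2}: subtract (-2x)·g_2 from -2x^{2} - 3xy + 2y^{2} - 3x + 2y → xy + 2y^{2} - 3x + 2y
  leading term xy: subtract (y)·g_2 from xy + 2y^{2} - 3x + 2y → -3x + 2y
  leading term x: subtract (-3)·g_2 from -3x + 2y → y
  leading term y: no divisor's leading term divides it; move y to the remainder.
  normal form = y.
The normal form is nonzero, so p ∉ I. Since p minus its normal form lies in I, I + (p) = I + (r) where r = y; decide whether this ideal is the whole ring.
Run Buchberger on G together with r (pairs among the g_i already reduce to 0 since G is a Gröbner basis):
g_1 = y^{2}, LT = y^{2}.
g_2 = x + 2y, LT = x.
r = y, LT = y.

S(g_1,g_2): leading monomials are coprime, so the S-polynomial reduces to 0 (Buchberger's first criterion).
S(g_1,r): lcm = y^{2}. S = 0.
  remainder 0.

S(g_2,r): leading monomials are coprime, so the S-polynomial reduces to 0 (Buchberger's first criterion).
Every S-polynomial of the final basis reduces to 0, so we have a Gröbner basis.
Inter-reduce: drop elements whose leading term is divisible by another's, tail-reduce, and make monic.
Reduced Gröbner basis: {x, y}.
The reduced Gröbner basis of I + (p) is {x, y} ≠ {1}, a proper ideal, so the enlarged system stays consistent: p is independent of I, with normal form y.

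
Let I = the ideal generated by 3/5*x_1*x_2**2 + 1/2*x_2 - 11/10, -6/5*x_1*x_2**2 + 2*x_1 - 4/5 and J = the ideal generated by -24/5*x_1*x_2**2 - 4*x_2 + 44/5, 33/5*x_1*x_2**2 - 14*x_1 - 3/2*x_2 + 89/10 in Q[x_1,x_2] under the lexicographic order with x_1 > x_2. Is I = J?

Yes, the ideals are equal.

Since reduced Gröbner bases are canonical representatives of ideals under a given ordering, it suffices to compute and compare them.
Buchberger on the first generating set:
f_1 = 3/5*x_1*x_2**2 + 1/2*x_2 - 11/10, LT = x_1*x_2**2.
f_2 = -6/5*x_1*x_2**2 + 2*x_1 - 4/5, LT = x_1*x_2**2.

S(f_1,f_2): lcm = x_1*x_2**2. S = 5/3*x_1 + 5/6*x_2 - 5/2.
  leading term x_1: no divisor's leading term divides it; move 5/3*x_1 to the remainder.
  leading term x_2: no divisor's leading term divides it; move 5/6*x_2 to the remainder.
  leading term 1: no divisor's leading term divides it; move -5/2 to the remainder.
  remainder 5/3*x_1 + 5/6*x_2 - 5/2 ≠ 0; add g_3 = 5/3*x_1 + 5/6*x_2 - 5/2 to the basis.

S(f_1,g_3): lcm = x_1*x_2**2. S = -1/2*x_2**3 + 3/2*x_2**2 + 5/6*x_2 - 11/6.
  leading term x_2**3: no divisor's leading term divides it; move -1/2*x_2**3 to the remainder.
  leading term x_2**2: no divisor's leading term divides it; move 3/2*x_2**2 to the remainder.
  leading term x_2: no divisor's leading term divides it; move 5/6*x_2 to the remainder.
  leading term 1: no divisor's leading term divides it; move -11/6 to the remainder.
  remainder -1/2*x_2**3 + 3/2*x_2**2 + 5/6*x_2 - 11/6 ≠ 0; add g_4 = -1/2*x_2**3 + 3/2*x_2**2 + 5/6*x_2 - 11/6 to the basis.

The other S-polynomials (S(f_2,g_3), S(f_1,g_4), S(f_2,g_4), S(g_3,g_4)) all reduce to 0 modulo the current basis, so we have a Gröbner basis.
Inter-reduce: drop elements whose leading term is divisible by another's, tail-reduce, and make monic.
Reduced Gröbner basis: {x_1 + 1/2*x_2 - 3/2, x_2**3 - 3*x_2**2 - 5/3*x_2 + 11/3}.

Buchberger on the second generating set:
h_1 = -24/5*x_1*x_2**2 - 4*x_2 + 44/5, LT = x_1*x_2**2.
h_2 = 33/5*x_1*x_2**2 - 14*x_1 - 3/2*x_2 + 89/10, LT = x_1*x_2**2.

S(h_1,h_2): lcm = x_1*x_2**2. S = 70/33*x_1 + 35/33*x_2 - 35/11.
  leading term x_1: no divisor's leading term divides it; move 70/33*x_1 to the remainder.
  leading term x_2: no divisor's leading term divides it; move 35/33*x_2 to the remainder.
  leading term 1: no divisor's leading term divides it; move -35/11 to the remainder.
  remainder 70/33*x_1 + 35/33*x_2 - 35/11 ≠ 0; add k_3 = 70/33*x_1 + 35/33*x_2 - 35/11 to the basis.

S(h_1,k_3): lcm = x_1*x_2**2. S = -1/2*x_2**3 + 3/2*x_2**2 + 5/6*x_2 - 11/6.
  leading term x_2**3: no divisor's leading term divides it; move -1/2*x_2**3 to the remainder.
  leading term x_2**2: no divisor's leading term divides it; move 3/2*x_2**2 to the remainder.
  leading term x_2: no divisor's leading term divides it; move 5/6*x_2 to the remainder.
  leading term 1: no divisor's leading term divides it; move -11/6 to the remainder.
  remainder -1/2*x_2**3 + 3/2*x_2**2 + 5/6*x_2 - 11/6 ≠ 0; add k_4 = -1/2*x_2**3 + 3/2*x_2**2 + 5/6*x_2 - 11/6 to the basis.

The other S-polynomials (S(h_2,k_3), S(h_1,k_4), S(h_2,k_4), S(k_3,k_4)) all reduce to 0 modulo the current basis, so we have a Gröbner basis.
Inter-reduce: drop elements whose leading term is divisible by another's, tail-reduce, and make monic.
Reduced Gröbner basis: {x_1 + 1/2*x_2 - 3/2, x_2**3 - 3*x_2**2 - 5/3*x_2 + 11/3}.

These coincide, so the ideals are equal.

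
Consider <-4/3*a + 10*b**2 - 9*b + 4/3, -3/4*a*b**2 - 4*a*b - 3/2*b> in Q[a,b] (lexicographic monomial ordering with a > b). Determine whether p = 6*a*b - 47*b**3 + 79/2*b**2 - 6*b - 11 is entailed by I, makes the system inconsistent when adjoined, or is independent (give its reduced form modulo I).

First compute the reduced Gröbner basis of I by Buchberger's algorithm.
f_1 = -4/3*a + 10*b**2 - 9*b + 4/3, LT = a.
f_2 = -3/4*a*b**2 - 4*a*b - 3/2*b, LT = a*b**2.

S(f_1,f_2): lcm = a*b**2. S = -16/3*a*b - 15/2*b**4 + 27/4*b**3 - b**2 - 2*b.
  leading term a*b: subtract (4*b)·f_1 from -16/3*a*b - 15/2*b**4 + 27/4*b**3 - b**2 - 2*b → -15/2*b**4 - 133/4*b**3 + 35*b**2 - 22/3*b
  leading term b**4: no divisor's leading term divides it; move -15/2*b**4 to the remainder.
  leading term b**3: no divisor's leading term divides it; move -133/4*b**3 to the remainder.
  leading term b**2: no divisor's leading term divides it; move 35*b**2 to the remainder.
  leading term b: no divisor's leading term divides it; move -22/3*b to the remainder.
  remainder -15/2*b**4 - 133/4*b**3 + 35*b**2 - 22/3*b ≠ 0; add h_3 = -15/2*b**4 - 133/4*b**3 + 35*b**2 - 22/3*b to the basis.

S(f_1,h_3): leading monomials are coprime, so the S-polynomial reduces to 0 (Buchberger's first criterion).
S(f_2,h_3): lcm = a*b**4. S = 9/10*a*b**3 + 14/3*a*b**2 - 44/45*a*b + 2*b**3.
  leading term a*b**3: subtract (-27/40*b**3)·f_1 from 9/10*a*b**3 + 14/3*a*b**2 - 44/45*a*b + 2*b**3 → 14/3*a*b**2 - 44/45*a*b + 27/4*b**5 - 243/40*b**4 + 29/10*b**3
  leading term a*b**2: subtract (-7/2*b**2)·f_1 from 14/3*a*b**2 - 44/45*a*b + 27/4*b**5 - 243/40*b**4 + 29/10*b**3 → -44/45*a*b + 27/4*b**5 + 1157/40*b**4 - 143/5*b**3 + 14/3*b**2
  leading term a*b: subtract (11/15*b)·f_1 from -44/45*a*b + 27/4*b**5 + 1157/40*b**4 - 143/5*b**3 + 14/3*b**2 → 27/4*b**5 + 1157/40*b**4 - 539/15*b**3 + 169/15*b**2 - 44/45*b
  leading term b**5: subtract (-9/10*b)·h_3 from 27/4*b**5 + 1157/40*b**4 - 539/15*b**3 + 169/15*b**2 - 44/45*b → -b**4 - 133/30*b**3 + 14/3*b**2 - 44/45*b
  leading term b**4: subtract (2/15)·h_3 from -b**4 - 133/30*b**3 + 14/3*b**2 - 44/45*b → 0
  remainder 0.

Every S-polynomial of the final basis reduces to 0, so we have a Gröbner basis.
Inter-reduce: drop elements whose leading term is divisible by another's, tail-reduce, and make monic.
Reduced Gröbner basis: {a - 15/2*b**2 + 27/4*b - 1, b**4 + 133/30*b**3 - 14/3*b**2 + 44/45*b}.
Label its elements g_1 = a - 15/2*b**2 + 27/4*b - 1, g_2 = b**4 + 133/30*b**3 - 14/3*b**2 + 44/45*b.

Reduce p = 6*a*b - 47*b**3 + 79/2*b**2 - 6*b - 11 modulo G:
  leading term a*b: subtract (6*b)·g_1 from 6*a*b - 47*b**3 + 79/2*b**2 - 6*b - 11 → -2*b**3 - b**2 - 11
  leading term b**3: no divisor's leading term divides it; move -2*b**3 to the remainder.
  leading term b**2: no divisor's leading term divides it; move -b**2 to the remainder.
  leading term 1: no divisor's leading term divides it; move -11 to the remainder.
  normal form = -2*b**3 - b**2 - 11.
The normal form is nonzero, so p ∉ I. Since p minus its normal form lies in I, I + (p) = I + (r) where r = -2*b**3 - b**2 - 11; decide whether this ideal is the whole ring.
Run Buchberger on G together with r (pairs among the g_i already reduce to 0 since G is a Gröbner basis):
g_1 = a - 15/2*b**2 + 27/4*b - 1, LT = a.
g_2 = b**4 + 133/30*b**3 - 14/3*b**2 + 44/45*b, LT = b**4.
r = -2*b**3 - b**2 - 11, LT = b**3.

S(g_1,g_2): leading monomials are coprime, so the S-polynomial reduces to 0 (Buchberger's first criterion).
S(g_1,r): leading monomials are coprime, so the S-polynomial reduces to 0 (Buchberger's first criterion).
S(g_2,r): lcm = b**4. S = 59/15*b**3 - 14/3*b**2 - 407/90*b.
  leading term b**3: subtract (-59/30)·r from 59/15*b**3 - 14/3*b**2 - 407/90*b → -199/30*b**2 - 407/90*b - 649/30
  leading term b**2: no divisor's leading term divides it; move -199/30*b**2 to the remainder.
  leading term b: no divisor's leading term divides it; move -407/90*b to the remainder.
  leading term 1: no divisor's leading term divides it; move -649/30 to the remainder.
  remainder -199/30*b**2 - 407/90*b - 649/30 ≠ 0; add m_4 = -199/30*b**2 - 407/90*b - 649/30 to the basis.

S(g_1,m_4): leading monomials are coprime, so the S-polynomial reduces to 0 (Buchberger's first criterion).
S(g_2,m_4): lcm = b**4. S = 22397/5970*b**3 - 4733/597*b**2 + 44/45*b.
  leading term b**3: subtract (-22397/11940)·r from 22397/5970*b**3 - 4733/597*b**2 + 44/45*b → -39019/3980*b**2 + 44/45*b - 246367/11940
  leading term b**2: subtract (117057/79202)·m_4 from -39019/3980*b**2 + 44/45*b - 246367/11940 → 10922395/1425636*b + 1347148/118803
  leading term b: no divisor's leading term divides it; move 10922395/1425636*b to the remainder.
  leading term 1: no divisor's leading term divides it; move 1347148/118803 to the remainder.
  remainder 10922395/1425636*b + 1347148/118803 ≠ 0; add m_5 = 10922395/1425636*b + 1347148/118803 to the basis.

S(r,m_4): lcm = b**3. S = -217/1194*b**2 - 649/199*b + 11/2.
  leading term b**2: subtract (1085/39601)·m_4 from -217/1194*b**2 - 649/199*b + 11/2 → -2236399/712818*b + 723833/118803
  leading term b: subtract (-406618/992945)·m_5 from -2236399/712818*b + 723833/118803 → 6364326551/592788165
  leading term 1: no divisor's leading term divides it; move 6364326551/592788165 to the remainder.
  remainder 6364326551/592788165 ≠ 0; add m_6 = 6364326551/592788165 to the basis.

S(g_1,m_5): leading monomials are coprime, so the S-polynomial reduces to 0 (Buchberger's first criterion).
S(g_2,m_5): lcm = b**4. S = 17594641/5957670*b**3 - 14/3*b**2 + 44/45*b.
  leading term b**3: subtract (-17594641/11915340)·r from 17594641/5957670*b**3 - 14/3*b**2 + 44/45*b → -73199561/11915340*b**2 + 44/45*b - 193541051/11915340
  leading term b**2: subtract (73199561/79038422)·m_4 from -73199561/11915340*b**2 + 44/45*b - 193541051/11915340 → 12249200821/2371152660*b + 149864099/39519211
  leading term b: subtract (664797535467/985939773025)·m_5 from 12249200821/2371152660*b + 149864099/39519211 → -3799502950947/985939773025
  leading term 1: subtract (-356409/992945)·m_6 from -3799502950947/985939773025 → 0
  remainder 0.

S(r,m_5): lcm = b**3. S = -1946287/1985890*b**2 + 11/2.
  leading term b**2: subtract (5838861/39519211)·m_4 from -1946287/1985890*b**2 + 11/2 → 792138809/1185576330*b + 1718348434/197596055
  leading term b: subtract (85983067086/985939773025)·m_5 from 792138809/1185576330*b + 1718348434/197596055 → 7599005901894/985939773025
  leading term 1: subtract (712818/992945)·m_6 from 7599005901894/985939773025 → 0
  remainder 0.

S(m_4,m_5): lcm = b**2. S = -473232137/592788165*b + 649/199.
  leading term b: subtract (-1130078343156/10845337503275)·m_5 from -473232137/592788165*b + 649/199 → 4380392392511/985939773025
  leading term 1: subtract (4519887/10922395)·m_6 from 4380392392511/985939773025 → 0
  remainder 0.

S(g_1,m_6): leading monomials are coprime, so the S-polynomial reduces to 0 (Buchberger's first criterion).
S(g_2,m_6): leading monomials are coprime, so the S-polynomial reduces to 0 (Buchberger's first criterion).
S(r,m_6): leading monomials are coprime, so the S-polynomial reduces to 0 (Buchberger's first criterion).
S(m_4,m_6): leading monomials are coprime, so the S-polynomial reduces to 0 (Buchberger's first criterion).
S(m_5,m_6): leading monomials are coprime, so the S-polynomial reduces to 0 (Buchberger's first criterion).
Every S-polynomial of the final basis reduces to 0, so we have a Gröbner basis.
Inter-reduce: drop elements whose leading term is divisible by another's, tail-reduce, and make monic.
Reduced Gröbner basis: {1}.
The reduced Gröbner basis of I + (p) is {1}: the ideal is the whole ring, so the enlarged system has no common solution — adjoining p is inconsistent.

The remainder on division by a Gröbner basis is unique — it is the normal form.

Adjoining 6*a*b - 47*b**3 + 79/2*b**2 - 6*b - 11 makes the ideal the whole ring: the system is inconsistent.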